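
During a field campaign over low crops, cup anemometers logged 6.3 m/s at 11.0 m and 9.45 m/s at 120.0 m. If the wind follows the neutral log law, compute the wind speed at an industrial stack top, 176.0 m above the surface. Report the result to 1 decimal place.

10.0 m/s

Log law: V ∝ ln(z/z₀). From the pair, with r = V₁/V₂ = 0.66667,
ln z₀ = (ln z₁ − r·ln z₂)/(1 − r) = (2.3979 − 0.66667×4.7875)/0.33333 = -2.3813 → z₀ = 0.09243 m
V₃ = V₁ · ln(z₃/z₀)/ln(z₁/z₀) = 6.3 × 7.5518/4.7792 = 9.9549 m/s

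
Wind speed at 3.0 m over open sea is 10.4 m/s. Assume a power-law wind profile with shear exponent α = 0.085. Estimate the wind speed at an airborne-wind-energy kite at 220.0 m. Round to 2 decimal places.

14.98 m/s

Power-law profile: V₂ = V₁ · (z₂/z₁)^α
V₂ = 10.4 × (220.0/3.0)^0.085 = 10.4 × (73.3333)^0.085
    = 10.4 × 1.4406 = 14.9825 m/s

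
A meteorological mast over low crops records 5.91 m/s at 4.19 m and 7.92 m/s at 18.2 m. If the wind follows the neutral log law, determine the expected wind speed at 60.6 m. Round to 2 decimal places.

Log law: V ∝ ln(z/z₀). From the pair, with r = V₁/V₂ = 0.74621,
ln z₀ = (ln z₁ − r·ln z₂)/(1 − r) = (1.4327 − 0.74621×2.9014)/0.25379 = -2.8858 → z₀ = 0.05581 m
V₃ = V₁ · ln(z₃/z₀)/ln(z₁/z₀) = 5.91 × 6.9901/4.3185 = 9.5662 m/s

9.57 m/s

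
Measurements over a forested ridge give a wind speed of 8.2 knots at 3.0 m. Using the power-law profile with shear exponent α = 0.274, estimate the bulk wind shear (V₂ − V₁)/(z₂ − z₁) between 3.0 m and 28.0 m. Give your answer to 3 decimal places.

0.277 knots/m

Power law: V₂ = V₁ · (z₂/z₁)^α = 8.2 × (9.3333)^0.274 = 15.1218 knots
ΔV/Δz = (15.1218 − 8.2)/(28.0 − 3.0) = 6.9218/25.0000 = 0.27687 knots/m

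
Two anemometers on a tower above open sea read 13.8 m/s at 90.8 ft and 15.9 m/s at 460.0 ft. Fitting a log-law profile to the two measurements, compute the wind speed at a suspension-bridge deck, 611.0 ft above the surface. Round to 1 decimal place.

16.3 m/s

Log law: V ∝ ln(z/z₀). From the pair, with r = V₁/V₂ = 0.86792,
ln z₀ = (ln z₁ − r·ln z₂)/(1 − r) = (4.5087 − 0.86792×6.1312)/0.13208 = -6.1539 → z₀ = 0.002125 ft
V₃ = V₁ · ln(z₃/z₀)/ln(z₁/z₀) = 13.8 × 12.5690/10.6626 = 16.2674 m/s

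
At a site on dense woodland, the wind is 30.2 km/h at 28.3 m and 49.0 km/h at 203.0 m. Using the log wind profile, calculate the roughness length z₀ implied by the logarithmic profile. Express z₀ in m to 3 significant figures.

z₀ ≈ 1.19 m

Log law: V(z) ∝ ln(z/z₀). With r = V₁/V₂ = 30.2/49.0 = 0.61633,
r · ln(z₂/z₀) = ln(z₁/z₀) ⇒ ln z₀ = (ln z₁ − r·ln z₂)/(1 − r)
ln z₀ = (3.34286 − 0.61633×5.31321) / 0.38367 = 0.1777
z₀ = exp(0.1777) = 1.195 m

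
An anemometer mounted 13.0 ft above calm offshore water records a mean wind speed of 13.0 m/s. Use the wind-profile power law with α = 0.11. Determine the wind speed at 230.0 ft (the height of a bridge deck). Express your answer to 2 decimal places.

Power-law profile: V₂ = V₁ · (z₂/z₁)^α
V₂ = 13.0 × (230.0/13.0)^0.11 = 13.0 × (17.6923)^0.11
    = 13.0 × 1.3717 = 17.8320 m/s

17.83 m/s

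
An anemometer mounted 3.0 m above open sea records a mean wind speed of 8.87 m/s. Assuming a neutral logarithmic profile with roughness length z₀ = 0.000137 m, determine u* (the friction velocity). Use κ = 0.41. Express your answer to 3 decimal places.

u* ≈ 0.364 m/s

Log law: V(z) = (u*/κ) · ln(z/z₀) ⇒ u* = κ · V / ln(z/z₀)
u* = 0.41 × 8.87 / ln(3.0/0.000137) = 0.41 × 8.87 / 9.9941
   = 3.6367 / 9.9941 = 0.3639 m/s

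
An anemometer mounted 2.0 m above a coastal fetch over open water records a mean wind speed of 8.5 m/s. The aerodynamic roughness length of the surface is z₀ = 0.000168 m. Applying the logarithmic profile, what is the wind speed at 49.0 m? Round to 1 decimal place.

Log law: V(z) ∝ ln(z/z₀), so V₂/V₁ = ln(z₂/z₀) / ln(z₁/z₀).
ln(49.0/0.000168) = 12.5834, ln(2.0/0.000168) = 9.3847
V₂ = 8.5 × 12.5834/9.3847 = 8.5 × 1.3408 = 11.3971 m/s

11.4 m/s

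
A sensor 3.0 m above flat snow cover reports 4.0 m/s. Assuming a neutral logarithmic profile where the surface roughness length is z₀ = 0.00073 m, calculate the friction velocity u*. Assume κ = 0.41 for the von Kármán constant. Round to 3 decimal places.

u* ≈ 0.197 m/s

Log law: V(z) = (u*/κ) · ln(z/z₀) ⇒ u* = κ · V / ln(z/z₀)
u* = 0.41 × 4.0 / ln(3.0/0.00073) = 0.41 × 4.0 / 8.3211
   = 1.6400 / 8.3211 = 0.1971 m/s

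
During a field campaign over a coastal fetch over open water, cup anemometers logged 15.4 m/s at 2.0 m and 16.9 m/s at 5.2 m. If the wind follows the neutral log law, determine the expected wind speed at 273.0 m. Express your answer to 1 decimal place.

Log law: V ∝ ln(z/z₀). From the pair, with r = V₁/V₂ = 0.91124,
ln z₀ = (ln z₁ − r·ln z₂)/(1 − r) = (0.6931 − 0.91124×1.6487)/0.08876 = -9.1168 → z₀ = 0.0001098 m
V₃ = V₁ · ln(z₃/z₀)/ln(z₁/z₀) = 15.4 × 14.7262/9.8099 = 23.1178 m/s

23.1 m/s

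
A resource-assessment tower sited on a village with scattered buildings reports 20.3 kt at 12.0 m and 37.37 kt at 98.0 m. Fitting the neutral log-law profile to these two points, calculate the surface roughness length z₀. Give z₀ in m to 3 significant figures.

z₀ ≈ 0.988 m

Log law: V(z) ∝ ln(z/z₀). With r = V₁/V₂ = 20.3/37.37 = 0.54322,
r · ln(z₂/z₀) = ln(z₁/z₀) ⇒ ln z₀ = (ln z₁ − r·ln z₂)/(1 − r)
ln z₀ = (2.48491 − 0.54322×4.58497) / 0.45678 = -0.0125
z₀ = exp(-0.0125) = 0.9875 m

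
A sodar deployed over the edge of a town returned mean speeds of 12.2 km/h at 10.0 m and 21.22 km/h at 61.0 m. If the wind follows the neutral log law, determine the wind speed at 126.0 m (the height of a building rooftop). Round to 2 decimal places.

24.84 km/h

Log law: V ∝ ln(z/z₀). From the pair, with r = V₁/V₂ = 0.57493,
ln z₀ = (ln z₁ − r·ln z₂)/(1 − r) = (2.3026 − 0.57493×4.1109)/0.42507 = -0.1432 → z₀ = 0.8666 m
V₃ = V₁ · ln(z₃/z₀)/ln(z₁/z₀) = 12.2 × 4.9795/2.4458 = 24.8384 km/h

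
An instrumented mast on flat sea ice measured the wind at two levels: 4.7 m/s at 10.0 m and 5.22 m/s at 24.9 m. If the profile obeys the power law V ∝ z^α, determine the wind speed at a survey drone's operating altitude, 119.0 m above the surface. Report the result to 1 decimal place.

6.2 m/s

First find α: α = ln(V₂/V₁)/ln(z₂/z₁) = ln(5.22/4.7)/ln(24.9/10.0) = 0.10493/0.91228 = 0.1150
Extrapolate from 24.9 m to 119.0 m: V₃ = 5.22 × (119.0/24.9)^0.1150 = 5.22 × 1.1971 = 6.2490 m/s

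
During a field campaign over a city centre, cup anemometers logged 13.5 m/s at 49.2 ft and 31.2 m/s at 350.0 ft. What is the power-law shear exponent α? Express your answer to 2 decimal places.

Power law: V₂/V₁ = (z₂/z₁)^α ⇒ α = ln(V₂/V₁) / ln(z₂/z₁)
α = ln(31.2/13.5) / ln(350.0/49.2) = ln(2.3111) / ln(7.1138)
  = 0.83773 / 1.96204 = 0.42697

α ≈ 0.43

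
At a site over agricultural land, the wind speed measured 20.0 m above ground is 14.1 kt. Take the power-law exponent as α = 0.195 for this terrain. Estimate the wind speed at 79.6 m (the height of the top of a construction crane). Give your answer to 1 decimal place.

18.5 kt

Power-law profile: V₂ = V₁ · (z₂/z₁)^α
V₂ = 14.1 × (79.6/20.0)^0.195 = 14.1 × (3.9800)^0.195
    = 14.1 × 1.3091 = 18.4585 kt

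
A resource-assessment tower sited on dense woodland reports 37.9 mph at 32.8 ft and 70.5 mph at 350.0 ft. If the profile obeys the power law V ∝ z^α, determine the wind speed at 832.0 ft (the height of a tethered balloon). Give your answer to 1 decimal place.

88.5 mph

First find α: α = ln(V₂/V₁)/ln(z₂/z₁) = ln(70.5/37.9)/ln(350.0/32.8) = 0.62066/2.36750 = 0.2622
Extrapolate from 350.0 ft to 832.0 ft: V₃ = 70.5 × (832.0/350.0)^0.2622 = 70.5 × 1.2548 = 88.4658 mph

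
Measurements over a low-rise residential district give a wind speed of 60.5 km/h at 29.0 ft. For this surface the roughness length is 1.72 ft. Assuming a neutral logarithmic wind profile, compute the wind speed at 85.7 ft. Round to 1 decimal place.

Log law: V(z) ∝ ln(z/z₀), so V₂/V₁ = ln(z₂/z₀) / ln(z₁/z₀).
ln(85.7/1.72) = 3.9085, ln(29.0/1.72) = 2.8250
V₂ = 60.5 × 3.9085/2.8250 = 60.5 × 1.3836 = 83.7056 km/h

83.7 km/h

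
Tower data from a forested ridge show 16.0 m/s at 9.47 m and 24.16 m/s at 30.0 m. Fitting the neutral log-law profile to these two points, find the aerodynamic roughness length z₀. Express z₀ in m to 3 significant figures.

z₀ ≈ 0.987 m

Log law: V(z) ∝ ln(z/z₀). With r = V₁/V₂ = 16.0/24.16 = 0.66225,
r · ln(z₂/z₀) = ln(z₁/z₀) ⇒ ln z₀ = (ln z₁ − r·ln z₂)/(1 − r)
ln z₀ = (2.24813 − 0.66225×3.40120) / 0.33775 = -0.0128
z₀ = exp(-0.0128) = 0.9873 m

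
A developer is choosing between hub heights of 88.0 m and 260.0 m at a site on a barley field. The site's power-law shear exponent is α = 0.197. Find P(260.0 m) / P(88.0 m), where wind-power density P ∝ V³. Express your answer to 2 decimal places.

1.90

Speed ratio: V_B/V_A = (z_B/z_A)^α = (260.0/88.0)^0.197 = (2.9545)^0.197 = 1.23790
Power-density ratio: P_B/P_A = (V_B/V_A)³ = (1.23790)³ = 1.89697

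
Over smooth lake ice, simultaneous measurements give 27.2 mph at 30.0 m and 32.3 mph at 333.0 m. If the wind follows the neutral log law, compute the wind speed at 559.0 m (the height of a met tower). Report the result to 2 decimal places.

Log law: V ∝ ln(z/z₀). From the pair, with r = V₁/V₂ = 0.84211,
ln z₀ = (ln z₁ − r·ln z₂)/(1 − r) = (3.4012 − 0.84211×5.8081)/0.15789 = -9.4358 → z₀ = 0.00007981 m
V₃ = V₁ · ln(z₃/z₀)/ln(z₁/z₀) = 27.2 × 15.7620/12.8370 = 33.3976 mph

33.40 mph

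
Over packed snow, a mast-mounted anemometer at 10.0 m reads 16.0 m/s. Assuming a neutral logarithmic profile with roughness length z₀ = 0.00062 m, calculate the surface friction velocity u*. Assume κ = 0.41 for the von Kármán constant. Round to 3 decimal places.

u* ≈ 0.677 m/s

Log law: V(z) = (u*/κ) · ln(z/z₀) ⇒ u* = κ · V / ln(z/z₀)
u* = 0.41 × 16.0 / ln(10.0/0.00062) = 0.41 × 16.0 / 9.6884
   = 6.5600 / 9.6884 = 0.6771 m/s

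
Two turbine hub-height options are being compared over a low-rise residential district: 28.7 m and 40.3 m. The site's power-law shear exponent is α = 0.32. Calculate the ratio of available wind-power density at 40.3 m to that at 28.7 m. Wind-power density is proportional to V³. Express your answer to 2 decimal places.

Speed ratio: V_B/V_A = (z_B/z_A)^α = (40.3/28.7)^0.32 = (1.4042)^0.32 = 1.11474
Power-density ratio: P_B/P_A = (V_B/V_A)³ = (1.11474)³ = 1.38524

1.39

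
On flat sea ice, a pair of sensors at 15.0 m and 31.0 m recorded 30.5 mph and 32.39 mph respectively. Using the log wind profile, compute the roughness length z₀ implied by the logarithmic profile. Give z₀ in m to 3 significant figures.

z₀ ≈ 0.000123 m

Log law: V(z) ∝ ln(z/z₀). With r = V₁/V₂ = 30.5/32.39 = 0.94165,
r · ln(z₂/z₀) = ln(z₁/z₀) ⇒ ln z₀ = (ln z₁ − r·ln z₂)/(1 − r)
ln z₀ = (2.70805 − 0.94165×3.43399) / 0.05835 = -9.0068
z₀ = exp(-9.0068) = 0.0001226 m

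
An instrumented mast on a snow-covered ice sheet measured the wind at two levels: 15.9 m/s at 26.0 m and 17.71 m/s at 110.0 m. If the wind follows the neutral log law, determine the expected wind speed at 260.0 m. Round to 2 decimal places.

Log law: V ∝ ln(z/z₀). From the pair, with r = V₁/V₂ = 0.89780,
ln z₀ = (ln z₁ − r·ln z₂)/(1 − r) = (3.2581 − 0.89780×4.7005)/0.10220 = -9.4126 → z₀ = 0.00008169 m
V₃ = V₁ · ln(z₃/z₀)/ln(z₁/z₀) = 15.9 × 14.9732/12.6707 = 18.7894 m/s

18.79 m/s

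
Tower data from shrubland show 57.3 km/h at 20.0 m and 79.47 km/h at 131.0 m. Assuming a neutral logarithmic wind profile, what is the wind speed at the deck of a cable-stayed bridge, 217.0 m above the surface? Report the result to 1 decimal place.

85.4 km/h

Log law: V ∝ ln(z/z₀). From the pair, with r = V₁/V₂ = 0.72103,
ln z₀ = (ln z₁ − r·ln z₂)/(1 − r) = (2.9957 − 0.72103×4.8752)/0.27897 = -1.8619 → z₀ = 0.1554 m
V₃ = V₁ · ln(z₃/z₀)/ln(z₁/z₀) = 57.3 × 7.2418/4.8576 = 85.4234 km/h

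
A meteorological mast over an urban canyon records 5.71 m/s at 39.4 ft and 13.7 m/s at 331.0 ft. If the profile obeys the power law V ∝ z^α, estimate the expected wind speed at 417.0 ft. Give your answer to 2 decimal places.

15.06 m/s

First find α: α = ln(V₂/V₁)/ln(z₂/z₁) = ln(13.7/5.71)/ln(331.0/39.4) = 0.87518/2.12835 = 0.4112
Extrapolate from 331.0 ft to 417.0 ft: V₃ = 13.7 × (417.0/331.0)^0.4112 = 13.7 × 1.0996 = 15.0649 m/s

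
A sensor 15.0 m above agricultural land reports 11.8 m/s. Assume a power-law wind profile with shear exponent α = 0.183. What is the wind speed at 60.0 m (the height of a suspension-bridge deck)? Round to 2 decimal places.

15.21 m/s

Power-law profile: V₂ = V₁ · (z₂/z₁)^α
V₂ = 11.8 × (60.0/15.0)^0.183 = 11.8 × (4.0000)^0.183
    = 11.8 × 1.2888 = 15.2075 m/s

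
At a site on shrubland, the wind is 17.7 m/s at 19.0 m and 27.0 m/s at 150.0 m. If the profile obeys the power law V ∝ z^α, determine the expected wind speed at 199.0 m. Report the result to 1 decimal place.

First find α: α = ln(V₂/V₁)/ln(z₂/z₁) = ln(27.0/17.7)/ln(150.0/19.0) = 0.42227/2.06620 = 0.2044
Extrapolate from 150.0 m to 199.0 m: V₃ = 27.0 × (199.0/150.0)^0.2044 = 27.0 × 1.0595 = 28.6057 m/s

28.6 m/s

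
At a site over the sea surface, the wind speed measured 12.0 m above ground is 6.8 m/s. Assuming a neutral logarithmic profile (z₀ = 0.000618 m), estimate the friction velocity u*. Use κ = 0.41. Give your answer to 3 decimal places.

Log law: V(z) = (u*/κ) · ln(z/z₀) ⇒ u* = κ · V / ln(z/z₀)
u* = 0.41 × 6.8 / ln(12.0/0.000618) = 0.41 × 6.8 / 9.8739
   = 2.7880 / 9.8739 = 0.2824 m/s

u* ≈ 0.282 m/s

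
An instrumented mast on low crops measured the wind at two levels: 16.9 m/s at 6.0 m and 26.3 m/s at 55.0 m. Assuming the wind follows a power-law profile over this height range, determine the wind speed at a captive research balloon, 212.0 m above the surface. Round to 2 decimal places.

34.43 m/s

First find α: α = ln(V₂/V₁)/ln(z₂/z₁) = ln(26.3/16.9)/ln(55.0/6.0) = 0.44226/2.21557 = 0.1996
Extrapolate from 55.0 m to 212.0 m: V₃ = 26.3 × (212.0/55.0)^0.1996 = 26.3 × 1.3091 = 34.4289 m/s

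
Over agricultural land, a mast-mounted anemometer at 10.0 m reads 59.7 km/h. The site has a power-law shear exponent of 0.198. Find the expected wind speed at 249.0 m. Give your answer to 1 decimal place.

112.8 km/h

Power-law profile: V₂ = V₁ · (z₂/z₁)^α
V₂ = 59.7 × (249.0/10.0)^0.198 = 59.7 × (24.9000)^0.198
    = 59.7 × 1.8899 = 112.8293 km/h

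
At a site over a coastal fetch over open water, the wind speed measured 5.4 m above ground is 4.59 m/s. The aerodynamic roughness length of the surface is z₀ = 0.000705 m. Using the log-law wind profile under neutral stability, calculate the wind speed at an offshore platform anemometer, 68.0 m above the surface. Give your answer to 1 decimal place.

Log law: V(z) ∝ ln(z/z₀), so V₂/V₁ = ln(z₂/z₀) / ln(z₁/z₀).
ln(68.0/0.000705) = 11.4768, ln(5.4/0.000705) = 8.9437
V₂ = 4.59 × 11.4768/8.9437 = 4.59 × 1.2832 = 5.8900 m/s

5.9 m/s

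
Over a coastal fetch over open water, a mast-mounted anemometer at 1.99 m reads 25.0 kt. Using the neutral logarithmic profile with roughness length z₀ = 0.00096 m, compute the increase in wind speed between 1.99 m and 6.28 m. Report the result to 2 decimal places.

3.76 kt

Log law: V₂ = V₁ · ln(z₂/z₀)/ln(z₁/z₀) = 25.0 × 8.7859/7.6367 = 28.7622 kt
ΔV = 28.7622 − 25.0 = 3.7622 kt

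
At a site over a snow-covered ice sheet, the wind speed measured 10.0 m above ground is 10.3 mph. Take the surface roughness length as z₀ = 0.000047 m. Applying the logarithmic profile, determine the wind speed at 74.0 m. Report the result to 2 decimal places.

Log law: V(z) ∝ ln(z/z₀), so V₂/V₁ = ln(z₂/z₀) / ln(z₁/z₀).
ln(74.0/0.000047) = 14.2694, ln(10.0/0.000047) = 12.2679
V₂ = 10.3 × 14.2694/12.2679 = 10.3 × 1.1631 = 11.9804 mph

11.98 mph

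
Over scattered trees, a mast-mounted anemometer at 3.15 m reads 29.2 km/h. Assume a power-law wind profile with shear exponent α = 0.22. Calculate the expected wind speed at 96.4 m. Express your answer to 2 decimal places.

Power-law profile: V₂ = V₁ · (z₂/z₁)^α
V₂ = 29.2 × (96.4/3.15)^0.22 = 29.2 × (30.6032)^0.22
    = 29.2 × 2.1226 = 61.9800 km/h

61.98 km/h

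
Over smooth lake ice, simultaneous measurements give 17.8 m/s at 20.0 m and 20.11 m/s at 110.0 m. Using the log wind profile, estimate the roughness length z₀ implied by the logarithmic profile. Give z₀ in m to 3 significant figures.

Log law: V(z) ∝ ln(z/z₀). With r = V₁/V₂ = 17.8/20.11 = 0.88513,
r · ln(z₂/z₀) = ln(z₁/z₀) ⇒ ln z₀ = (ln z₁ − r·ln z₂)/(1 − r)
ln z₀ = (2.99573 − 0.88513×4.70048) / 0.11487 = -10.1404
z₀ = exp(-10.1404) = 0.00003945 m

z₀ ≈ 0.0000395 m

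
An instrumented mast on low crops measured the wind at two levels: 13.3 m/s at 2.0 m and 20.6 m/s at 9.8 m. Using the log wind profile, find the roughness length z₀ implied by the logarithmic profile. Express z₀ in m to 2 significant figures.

Log law: V(z) ∝ ln(z/z₀). With r = V₁/V₂ = 13.3/20.6 = 0.64563,
r · ln(z₂/z₀) = ln(z₁/z₀) ⇒ ln z₀ = (ln z₁ − r·ln z₂)/(1 − r)
ln z₀ = (0.69315 − 0.64563×2.28238) / 0.35437 = -2.2023
z₀ = exp(-2.2023) = 0.1105 m

z₀ ≈ 0.11 m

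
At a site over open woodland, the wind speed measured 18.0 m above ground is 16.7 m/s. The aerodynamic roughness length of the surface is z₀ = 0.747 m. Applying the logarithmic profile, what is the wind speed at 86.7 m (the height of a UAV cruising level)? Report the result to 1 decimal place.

25.0 m/s

Log law: V(z) ∝ ln(z/z₀), so V₂/V₁ = ln(z₂/z₀) / ln(z₁/z₀).
ln(86.7/0.747) = 4.7541, ln(18.0/0.747) = 3.1821
V₂ = 16.7 × 4.7541/3.1821 = 16.7 × 1.4940 = 24.9506 m/s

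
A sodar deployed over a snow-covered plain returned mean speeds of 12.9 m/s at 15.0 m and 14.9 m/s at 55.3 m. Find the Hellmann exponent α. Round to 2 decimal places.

α ≈ 0.11

Power law: V₂/V₁ = (z₂/z₁)^α ⇒ α = ln(V₂/V₁) / ln(z₂/z₁)
α = ln(14.9/12.9) / ln(55.3/15.0) = ln(1.1550) / ln(3.6867)
  = 0.14413 / 1.30472 = 0.11047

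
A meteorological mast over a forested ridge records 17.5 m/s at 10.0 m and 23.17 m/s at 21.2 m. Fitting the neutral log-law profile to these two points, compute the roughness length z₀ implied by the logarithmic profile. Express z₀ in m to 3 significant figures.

z₀ ≈ 0.984 m

Log law: V(z) ∝ ln(z/z₀). With r = V₁/V₂ = 17.5/23.17 = 0.75529,
r · ln(z₂/z₀) = ln(z₁/z₀) ⇒ ln z₀ = (ln z₁ − r·ln z₂)/(1 − r)
ln z₀ = (2.30259 − 0.75529×3.05400) / 0.24471 = -0.0166
z₀ = exp(-0.0166) = 0.9835 m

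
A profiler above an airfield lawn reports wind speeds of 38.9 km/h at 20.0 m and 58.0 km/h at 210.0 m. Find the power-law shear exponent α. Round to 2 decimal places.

α ≈ 0.17

Power law: V₂/V₁ = (z₂/z₁)^α ⇒ α = ln(V₂/V₁) / ln(z₂/z₁)
α = ln(58.0/38.9) / ln(210.0/20.0) = ln(1.4910) / ln(10.5000)
  = 0.39945 / 2.35138 = 0.16988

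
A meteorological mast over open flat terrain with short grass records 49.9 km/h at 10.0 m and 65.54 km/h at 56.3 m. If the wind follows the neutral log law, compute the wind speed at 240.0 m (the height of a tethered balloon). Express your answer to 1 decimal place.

78.7 km/h

Log law: V ∝ ln(z/z₀). From the pair, with r = V₁/V₂ = 0.76137,
ln z₀ = (ln z₁ − r·ln z₂)/(1 − r) = (2.3026 − 0.76137×4.0307)/0.23863 = -3.2110 → z₀ = 0.04032 m
V₃ = V₁ · ln(z₃/z₀)/ln(z₁/z₀) = 49.9 × 8.6917/5.5136 = 78.6625 km/h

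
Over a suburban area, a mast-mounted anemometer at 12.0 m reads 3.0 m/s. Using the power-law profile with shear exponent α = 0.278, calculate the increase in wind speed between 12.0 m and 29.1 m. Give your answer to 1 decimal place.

0.8 m/s

Power law: V₂ = V₁ · (z₂/z₁)^α = 3.0 × (2.4250)^0.278 = 3.8377 m/s
ΔV = 3.8377 − 3.0 = 0.8377 m/s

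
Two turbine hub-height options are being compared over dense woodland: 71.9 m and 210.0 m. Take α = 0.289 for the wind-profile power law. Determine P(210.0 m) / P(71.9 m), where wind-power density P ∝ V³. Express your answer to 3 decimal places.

Speed ratio: V_B/V_A = (z_B/z_A)^α = (210.0/71.9)^0.289 = (2.9207)^0.289 = 1.36310
Power-density ratio: P_B/P_A = (V_B/V_A)³ = (1.36310)³ = 2.53268

2.533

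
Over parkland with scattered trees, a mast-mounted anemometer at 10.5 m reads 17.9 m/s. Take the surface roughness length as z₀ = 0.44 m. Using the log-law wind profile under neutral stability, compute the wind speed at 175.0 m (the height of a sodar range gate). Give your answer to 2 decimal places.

33.77 m/s

Log law: V(z) ∝ ln(z/z₀), so V₂/V₁ = ln(z₂/z₀) / ln(z₁/z₀).
ln(175.0/0.44) = 5.9858, ln(10.5/0.44) = 3.1724
V₂ = 17.9 × 5.9858/3.1724 = 17.9 × 1.8869 = 33.7747 m/s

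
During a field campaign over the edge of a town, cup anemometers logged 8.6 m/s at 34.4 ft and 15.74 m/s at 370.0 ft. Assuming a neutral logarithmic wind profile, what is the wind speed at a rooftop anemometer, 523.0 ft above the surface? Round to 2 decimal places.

Log law: V ∝ ln(z/z₀). From the pair, with r = V₁/V₂ = 0.54638,
ln z₀ = (ln z₁ − r·ln z₂)/(1 − r) = (3.5381 − 0.54638×5.9135)/0.45362 = 0.6769 → z₀ = 1.968 ft
V₃ = V₁ · ln(z₃/z₀)/ln(z₁/z₀) = 8.6 × 5.5827/2.8612 = 16.7802 m/s

16.78 m/s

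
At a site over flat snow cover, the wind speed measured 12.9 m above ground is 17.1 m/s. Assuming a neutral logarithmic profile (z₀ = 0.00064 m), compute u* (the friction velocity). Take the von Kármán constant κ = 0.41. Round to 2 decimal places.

Log law: V(z) = (u*/κ) · ln(z/z₀) ⇒ u* = κ · V / ln(z/z₀)
u* = 0.41 × 17.1 / ln(12.9/0.00064) = 0.41 × 17.1 / 9.9113
   = 7.0110 / 9.9113 = 0.7074 m/s

u* ≈ 0.71 m/s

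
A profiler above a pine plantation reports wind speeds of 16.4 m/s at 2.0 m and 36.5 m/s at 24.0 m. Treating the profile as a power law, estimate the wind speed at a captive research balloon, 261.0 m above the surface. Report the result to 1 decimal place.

78.7 m/s

First find α: α = ln(V₂/V₁)/ln(z₂/z₁) = ln(36.5/16.4)/ln(24.0/2.0) = 0.80003/2.48491 = 0.3220
Extrapolate from 24.0 m to 261.0 m: V₃ = 36.5 × (261.0/24.0)^0.3220 = 36.5 × 2.1562 = 78.7005 m/s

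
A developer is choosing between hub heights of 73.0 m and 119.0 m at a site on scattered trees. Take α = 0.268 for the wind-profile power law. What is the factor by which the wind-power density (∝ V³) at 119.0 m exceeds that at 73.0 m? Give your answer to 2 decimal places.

1.48

Speed ratio: V_B/V_A = (z_B/z_A)^α = (119.0/73.0)^0.268 = (1.6301)^0.268 = 1.13992
Power-density ratio: P_B/P_A = (V_B/V_A)³ = (1.13992)³ = 1.48125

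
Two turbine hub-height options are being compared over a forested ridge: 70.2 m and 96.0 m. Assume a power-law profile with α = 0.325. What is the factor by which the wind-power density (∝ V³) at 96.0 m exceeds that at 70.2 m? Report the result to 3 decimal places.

Speed ratio: V_B/V_A = (z_B/z_A)^α = (96.0/70.2)^0.325 = (1.3675)^0.325 = 1.10708
Power-density ratio: P_B/P_A = (V_B/V_A)³ = (1.10708)³ = 1.35686

1.357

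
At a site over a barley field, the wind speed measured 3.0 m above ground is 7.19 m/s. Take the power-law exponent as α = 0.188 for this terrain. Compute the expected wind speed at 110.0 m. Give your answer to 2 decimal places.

Power-law profile: V₂ = V₁ · (z₂/z₁)^α
V₂ = 7.19 × (110.0/3.0)^0.188 = 7.19 × (36.6667)^0.188
    = 7.19 × 1.9683 = 14.1518 m/s

14.15 m/s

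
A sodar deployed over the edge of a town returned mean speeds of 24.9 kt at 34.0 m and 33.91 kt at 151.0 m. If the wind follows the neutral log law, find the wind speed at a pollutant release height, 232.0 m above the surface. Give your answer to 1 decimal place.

36.5 kt

Log law: V ∝ ln(z/z₀). From the pair, with r = V₁/V₂ = 0.73430,
ln z₀ = (ln z₁ − r·ln z₂)/(1 − r) = (3.5264 − 0.73430×5.0173)/0.26570 = -0.5939 → z₀ = 0.5521 m
V₃ = V₁ · ln(z₃/z₀)/ln(z₁/z₀) = 24.9 × 6.0407/4.1203 = 36.5053 kt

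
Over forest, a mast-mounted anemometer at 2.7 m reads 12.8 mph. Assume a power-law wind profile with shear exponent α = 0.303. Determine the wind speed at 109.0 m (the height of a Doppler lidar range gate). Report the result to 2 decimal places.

39.25 mph

Power-law profile: V₂ = V₁ · (z₂/z₁)^α
V₂ = 12.8 × (109.0/2.7)^0.303 = 12.8 × (40.3704)^0.303
    = 12.8 × 3.0665 = 39.2507 mph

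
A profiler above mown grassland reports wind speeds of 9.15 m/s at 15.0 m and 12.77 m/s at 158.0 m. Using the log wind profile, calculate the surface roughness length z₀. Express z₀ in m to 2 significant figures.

Log law: V(z) ∝ ln(z/z₀). With r = V₁/V₂ = 9.15/12.77 = 0.71652,
r · ln(z₂/z₀) = ln(z₁/z₀) ⇒ ln z₀ = (ln z₁ − r·ln z₂)/(1 − r)
ln z₀ = (2.70805 − 0.71652×5.06260) / 0.28348 = -3.2434
z₀ = exp(-3.2434) = 0.03903 m

z₀ ≈ 0.039 m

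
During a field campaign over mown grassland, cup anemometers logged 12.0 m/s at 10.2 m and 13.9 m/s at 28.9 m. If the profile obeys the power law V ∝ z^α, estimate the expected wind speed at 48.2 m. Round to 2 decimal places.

14.94 m/s

First find α: α = ln(V₂/V₁)/ln(z₂/z₁) = ln(13.9/12.0)/ln(28.9/10.2) = 0.14698/1.04145 = 0.1411
Extrapolate from 28.9 m to 48.2 m: V₃ = 13.9 × (48.2/28.9)^0.1411 = 13.9 × 1.0749 = 14.9406 m/s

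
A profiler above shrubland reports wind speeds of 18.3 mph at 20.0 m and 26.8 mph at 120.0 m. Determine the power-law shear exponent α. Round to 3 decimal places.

Power law: V₂/V₁ = (z₂/z₁)^α ⇒ α = ln(V₂/V₁) / ln(z₂/z₁)
α = ln(26.8/18.3) / ln(120.0/20.0) = ln(1.4645) / ln(6.0000)
  = 0.38150 / 1.79176 = 0.21292

α ≈ 0.213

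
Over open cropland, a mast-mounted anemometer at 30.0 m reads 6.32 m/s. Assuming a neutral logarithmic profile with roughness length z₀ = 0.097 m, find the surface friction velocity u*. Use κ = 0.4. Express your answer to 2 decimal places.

Log law: V(z) = (u*/κ) · ln(z/z₀) ⇒ u* = κ · V / ln(z/z₀)
u* = 0.4 × 6.32 / ln(30.0/0.097) = 0.4 × 6.32 / 5.7342
   = 2.5280 / 5.7342 = 0.4409 m/s

u* ≈ 0.44 m/s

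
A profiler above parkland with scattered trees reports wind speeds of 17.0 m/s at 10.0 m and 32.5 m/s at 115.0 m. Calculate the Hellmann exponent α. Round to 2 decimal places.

α ≈ 0.27

Power law: V₂/V₁ = (z₂/z₁)^α ⇒ α = ln(V₂/V₁) / ln(z₂/z₁)
α = ln(32.5/17.0) / ln(115.0/10.0) = ln(1.9118) / ln(11.5000)
  = 0.64803 / 2.44235 = 0.26533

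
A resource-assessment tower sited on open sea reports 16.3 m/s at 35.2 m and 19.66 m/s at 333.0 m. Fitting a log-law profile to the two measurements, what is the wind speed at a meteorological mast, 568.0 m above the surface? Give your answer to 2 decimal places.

20.46 m/s

Log law: V ∝ ln(z/z₀). From the pair, with r = V₁/V₂ = 0.82909,
ln z₀ = (ln z₁ − r·ln z₂)/(1 − r) = (3.5610 − 0.82909×5.8081)/0.17091 = -7.3400 → z₀ = 0.0006490 m
V₃ = V₁ · ln(z₃/z₀)/ln(z₁/z₀) = 16.3 × 13.6822/10.9011 = 20.4584 m/s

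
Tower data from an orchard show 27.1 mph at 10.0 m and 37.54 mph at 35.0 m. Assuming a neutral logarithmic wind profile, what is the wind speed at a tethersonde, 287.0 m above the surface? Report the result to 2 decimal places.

55.07 mph

Log law: V ∝ ln(z/z₀). From the pair, with r = V₁/V₂ = 0.72190,
ln z₀ = (ln z₁ − r·ln z₂)/(1 − r) = (2.3026 − 0.72190×3.5553)/0.27810 = -0.9493 → z₀ = 0.3870 m
V₃ = V₁ · ln(z₃/z₀)/ln(z₁/z₀) = 27.1 × 6.6088/3.2519 = 55.0750 mph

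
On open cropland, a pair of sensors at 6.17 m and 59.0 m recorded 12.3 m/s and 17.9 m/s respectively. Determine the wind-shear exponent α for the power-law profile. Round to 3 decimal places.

α ≈ 0.166

Power law: V₂/V₁ = (z₂/z₁)^α ⇒ α = ln(V₂/V₁) / ln(z₂/z₁)
α = ln(17.9/12.3) / ln(59.0/6.17) = ln(1.4553) / ln(9.5624)
  = 0.37520 / 2.25784 = 0.16618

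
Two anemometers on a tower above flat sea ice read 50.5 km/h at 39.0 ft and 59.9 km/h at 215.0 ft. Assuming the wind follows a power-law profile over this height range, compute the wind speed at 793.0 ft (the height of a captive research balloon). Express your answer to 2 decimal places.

First find α: α = ln(V₂/V₁)/ln(z₂/z₁) = ln(59.9/50.5)/ln(215.0/39.0) = 0.17070/1.70708 = 0.1000
Extrapolate from 215.0 ft to 793.0 ft: V₃ = 59.9 × (793.0/215.0)^0.1000 = 59.9 × 1.1394 = 68.2510 km/h

68.25 km/h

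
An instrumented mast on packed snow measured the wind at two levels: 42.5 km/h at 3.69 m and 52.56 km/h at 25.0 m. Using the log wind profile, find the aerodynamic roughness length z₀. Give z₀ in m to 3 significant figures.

Log law: V(z) ∝ ln(z/z₀). With r = V₁/V₂ = 42.5/52.56 = 0.80860,
r · ln(z₂/z₀) = ln(z₁/z₀) ⇒ ln z₀ = (ln z₁ − r·ln z₂)/(1 − r)
ln z₀ = (1.30563 − 0.80860×3.21888) / 0.19140 = -6.7772
z₀ = exp(-6.7772) = 0.001139 m

z₀ ≈ 0.00114 m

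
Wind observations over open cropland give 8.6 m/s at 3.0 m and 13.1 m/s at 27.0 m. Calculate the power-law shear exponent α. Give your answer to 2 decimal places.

Power law: V₂/V₁ = (z₂/z₁)^α ⇒ α = ln(V₂/V₁) / ln(z₂/z₁)
α = ln(13.1/8.6) / ln(27.0/3.0) = ln(1.5233) / ln(9.0000)
  = 0.42085 / 2.19722 = 0.19154

α ≈ 0.19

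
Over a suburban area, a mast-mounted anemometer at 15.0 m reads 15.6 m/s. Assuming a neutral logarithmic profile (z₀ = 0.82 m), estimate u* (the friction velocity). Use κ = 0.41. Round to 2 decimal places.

u* ≈ 2.20 m/s

Log law: V(z) = (u*/κ) · ln(z/z₀) ⇒ u* = κ · V / ln(z/z₀)
u* = 0.41 × 15.6 / ln(15.0/0.82) = 0.41 × 15.6 / 2.9065
   = 6.3960 / 2.9065 = 2.2006 m/s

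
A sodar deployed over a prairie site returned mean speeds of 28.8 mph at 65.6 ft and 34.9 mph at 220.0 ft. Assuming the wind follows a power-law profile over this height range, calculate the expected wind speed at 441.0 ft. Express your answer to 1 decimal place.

First find α: α = ln(V₂/V₁)/ln(z₂/z₁) = ln(34.9/28.8)/ln(220.0/65.6) = 0.19211/1.21005 = 0.1588
Extrapolate from 220.0 ft to 441.0 ft: V₃ = 34.9 × (441.0/220.0)^0.1588 = 34.9 × 1.1167 = 38.9739 mph

39.0 mph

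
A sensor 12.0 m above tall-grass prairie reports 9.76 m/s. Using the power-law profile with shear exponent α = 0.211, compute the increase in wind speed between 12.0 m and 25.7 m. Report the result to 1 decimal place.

Power law: V₂ = V₁ · (z₂/z₁)^α = 9.76 × (2.1417)^0.211 = 11.4614 m/s
ΔV = 11.4614 − 9.76 = 1.7014 m/s

1.7 m/s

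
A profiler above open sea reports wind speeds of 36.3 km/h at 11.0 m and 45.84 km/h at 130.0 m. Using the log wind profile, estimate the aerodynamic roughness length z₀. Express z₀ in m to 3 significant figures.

Log law: V(z) ∝ ln(z/z₀). With r = V₁/V₂ = 36.3/45.84 = 0.79188,
r · ln(z₂/z₀) = ln(z₁/z₀) ⇒ ln z₀ = (ln z₁ − r·ln z₂)/(1 − r)
ln z₀ = (2.39790 − 0.79188×4.86753) / 0.20812 = -6.9992
z₀ = exp(-6.9992) = 0.0009126 m

z₀ ≈ 0.000913 m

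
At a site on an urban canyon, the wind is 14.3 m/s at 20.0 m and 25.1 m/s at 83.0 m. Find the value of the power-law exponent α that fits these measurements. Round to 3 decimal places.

Power law: V₂/V₁ = (z₂/z₁)^α ⇒ α = ln(V₂/V₁) / ln(z₂/z₁)
α = ln(25.1/14.3) / ln(83.0/20.0) = ln(1.7552) / ln(4.1500)
  = 0.56261 / 1.42311 = 0.39534

α ≈ 0.395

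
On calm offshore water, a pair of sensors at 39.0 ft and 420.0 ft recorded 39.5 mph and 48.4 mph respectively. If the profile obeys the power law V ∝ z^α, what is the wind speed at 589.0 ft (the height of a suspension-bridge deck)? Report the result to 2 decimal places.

49.82 mph

First find α: α = ln(V₂/V₁)/ln(z₂/z₁) = ln(48.4/39.5)/ln(420.0/39.0) = 0.20320/2.37669 = 0.0855
Extrapolate from 420.0 ft to 589.0 ft: V₃ = 48.4 × (589.0/420.0)^0.0855 = 48.4 × 1.0293 = 49.8198 mph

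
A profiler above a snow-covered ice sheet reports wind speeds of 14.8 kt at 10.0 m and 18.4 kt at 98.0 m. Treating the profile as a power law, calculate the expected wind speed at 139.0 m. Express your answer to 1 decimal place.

19.0 kt

First find α: α = ln(V₂/V₁)/ln(z₂/z₁) = ln(18.4/14.8)/ln(98.0/10.0) = 0.21772/2.28238 = 0.0954
Extrapolate from 98.0 m to 139.0 m: V₃ = 18.4 × (139.0/98.0)^0.0954 = 18.4 × 1.0339 = 19.0238 kt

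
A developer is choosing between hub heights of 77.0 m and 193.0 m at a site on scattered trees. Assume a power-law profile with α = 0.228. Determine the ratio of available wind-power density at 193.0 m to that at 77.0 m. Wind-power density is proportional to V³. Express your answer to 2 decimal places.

Speed ratio: V_B/V_A = (z_B/z_A)^α = (193.0/77.0)^0.228 = (2.5065)^0.228 = 1.23307
Power-density ratio: P_B/P_A = (V_B/V_A)³ = (1.23307)³ = 1.87483

1.87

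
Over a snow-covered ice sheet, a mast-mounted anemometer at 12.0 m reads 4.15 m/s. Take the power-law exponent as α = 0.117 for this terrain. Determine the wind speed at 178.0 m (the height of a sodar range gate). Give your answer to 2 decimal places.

Power-law profile: V₂ = V₁ · (z₂/z₁)^α
V₂ = 4.15 × (178.0/12.0)^0.117 = 4.15 × (14.8333)^0.117
    = 4.15 × 1.3710 = 5.6896 m/s

5.69 m/s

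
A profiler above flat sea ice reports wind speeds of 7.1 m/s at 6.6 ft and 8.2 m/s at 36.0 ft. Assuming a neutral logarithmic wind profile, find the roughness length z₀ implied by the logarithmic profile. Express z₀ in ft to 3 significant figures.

z₀ ≈ 0.000116 ft

Log law: V(z) ∝ ln(z/z₀). With r = V₁/V₂ = 7.1/8.2 = 0.86585,
r · ln(z₂/z₀) = ln(z₁/z₀) ⇒ ln z₀ = (ln z₁ − r·ln z₂)/(1 − r)
ln z₀ = (1.88707 − 0.86585×3.58352) / 0.13415 = -9.0627
z₀ = exp(-9.0627) = 0.0001159 ft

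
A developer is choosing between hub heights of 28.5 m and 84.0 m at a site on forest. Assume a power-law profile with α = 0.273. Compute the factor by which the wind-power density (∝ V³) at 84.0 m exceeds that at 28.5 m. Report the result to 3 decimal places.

2.424

Speed ratio: V_B/V_A = (z_B/z_A)^α = (84.0/28.5)^0.273 = (2.9474)^0.273 = 1.34325
Power-density ratio: P_B/P_A = (V_B/V_A)³ = (1.34325)³ = 2.42363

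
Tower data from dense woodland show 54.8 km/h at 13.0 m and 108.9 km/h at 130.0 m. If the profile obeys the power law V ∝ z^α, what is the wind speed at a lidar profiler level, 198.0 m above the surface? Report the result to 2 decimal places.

First find α: α = ln(V₂/V₁)/ln(z₂/z₁) = ln(108.9/54.8)/ln(130.0/13.0) = 0.68674/2.30259 = 0.2982
Extrapolate from 130.0 m to 198.0 m: V₃ = 108.9 × (198.0/130.0)^0.2982 = 108.9 × 1.1337 = 123.4594 km/h

123.46 km/h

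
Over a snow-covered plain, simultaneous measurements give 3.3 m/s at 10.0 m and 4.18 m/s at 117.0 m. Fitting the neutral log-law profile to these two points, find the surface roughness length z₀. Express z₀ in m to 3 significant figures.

z₀ ≈ 0.000987 m

Log law: V(z) ∝ ln(z/z₀). With r = V₁/V₂ = 3.3/4.18 = 0.78947,
r · ln(z₂/z₀) = ln(z₁/z₀) ⇒ ln z₀ = (ln z₁ − r·ln z₂)/(1 − r)
ln z₀ = (2.30259 − 0.78947×4.76217) / 0.21053 = -6.9209
z₀ = exp(-6.9209) = 0.0009870 m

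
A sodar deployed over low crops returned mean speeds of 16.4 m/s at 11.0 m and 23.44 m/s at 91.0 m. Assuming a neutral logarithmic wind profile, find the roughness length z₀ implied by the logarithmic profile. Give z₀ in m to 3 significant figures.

Log law: V(z) ∝ ln(z/z₀). With r = V₁/V₂ = 16.4/23.44 = 0.69966,
r · ln(z₂/z₀) = ln(z₁/z₀) ⇒ ln z₀ = (ln z₁ − r·ln z₂)/(1 − r)
ln z₀ = (2.39790 − 0.69966×4.51086) / 0.30034 = -2.5244
z₀ = exp(-2.5244) = 0.08011 m

z₀ ≈ 0.0801 m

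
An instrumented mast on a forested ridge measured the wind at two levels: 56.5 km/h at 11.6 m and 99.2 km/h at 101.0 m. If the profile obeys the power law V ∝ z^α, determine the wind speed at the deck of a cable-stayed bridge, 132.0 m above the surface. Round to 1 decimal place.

First find α: α = ln(V₂/V₁)/ln(z₂/z₁) = ln(99.2/56.5)/ln(101.0/11.6) = 0.56290/2.16412 = 0.2601
Extrapolate from 101.0 m to 132.0 m: V₃ = 99.2 × (132.0/101.0)^0.2601 = 99.2 × 1.0721 = 106.3530 km/h

106.4 km/h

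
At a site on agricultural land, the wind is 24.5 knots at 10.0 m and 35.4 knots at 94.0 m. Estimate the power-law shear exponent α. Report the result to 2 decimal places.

α ≈ 0.16

Power law: V₂/V₁ = (z₂/z₁)^α ⇒ α = ln(V₂/V₁) / ln(z₂/z₁)
α = ln(35.4/24.5) / ln(94.0/10.0) = ln(1.4449) / ln(9.4000)
  = 0.36804 / 2.24071 = 0.16425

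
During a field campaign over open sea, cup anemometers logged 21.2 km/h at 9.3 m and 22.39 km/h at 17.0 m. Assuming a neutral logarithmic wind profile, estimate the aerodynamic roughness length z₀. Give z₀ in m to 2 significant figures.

z₀ ≈ 0.00020 m

Log law: V(z) ∝ ln(z/z₀). With r = V₁/V₂ = 21.2/22.39 = 0.94685,
r · ln(z₂/z₀) = ln(z₁/z₀) ⇒ ln z₀ = (ln z₁ − r·ln z₂)/(1 − r)
ln z₀ = (2.23001 − 0.94685×2.83321) / 0.05315 = -8.5161
z₀ = exp(-8.5161) = 0.0002002 m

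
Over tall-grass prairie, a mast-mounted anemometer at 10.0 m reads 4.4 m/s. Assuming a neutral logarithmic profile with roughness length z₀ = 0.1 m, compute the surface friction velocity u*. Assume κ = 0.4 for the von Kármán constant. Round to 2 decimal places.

Log law: V(z) = (u*/κ) · ln(z/z₀) ⇒ u* = κ · V / ln(z/z₀)
u* = 0.4 × 4.4 / ln(10.0/0.1) = 0.4 × 4.4 / 4.6052
   = 1.7600 / 4.6052 = 0.3822 m/s

u* ≈ 0.38 m/s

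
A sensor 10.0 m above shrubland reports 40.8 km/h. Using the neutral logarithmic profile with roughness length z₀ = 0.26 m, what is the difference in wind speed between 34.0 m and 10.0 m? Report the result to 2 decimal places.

13.68 km/h

Log law: V₂ = V₁ · ln(z₂/z₀)/ln(z₁/z₀) = 40.8 × 4.8734/3.6497 = 54.4807 km/h
ΔV = 54.4807 − 40.8 = 13.6807 km/h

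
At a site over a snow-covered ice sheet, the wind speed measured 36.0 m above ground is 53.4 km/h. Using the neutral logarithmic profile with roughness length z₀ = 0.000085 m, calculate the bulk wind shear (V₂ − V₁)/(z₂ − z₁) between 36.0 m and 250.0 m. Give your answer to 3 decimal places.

Log law: V₂ = V₁ · ln(z₂/z₀)/ln(z₁/z₀) = 53.4 × 14.8943/12.9564 = 61.3873 km/h
ΔV/Δz = (61.3873 − 53.4)/(250.0 − 36.0) = 7.9873/214.0000 = 0.03732 km/h/m

0.037 km/h/m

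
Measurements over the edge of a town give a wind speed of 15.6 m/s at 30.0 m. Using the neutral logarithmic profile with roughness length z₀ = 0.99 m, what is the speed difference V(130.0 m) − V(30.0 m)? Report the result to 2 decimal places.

Log law: V₂ = V₁ · ln(z₂/z₀)/ln(z₁/z₀) = 15.6 × 4.8776/3.4112 = 22.3057 m/s
ΔV = 22.3057 − 15.6 = 6.7057 m/s

6.71 m/s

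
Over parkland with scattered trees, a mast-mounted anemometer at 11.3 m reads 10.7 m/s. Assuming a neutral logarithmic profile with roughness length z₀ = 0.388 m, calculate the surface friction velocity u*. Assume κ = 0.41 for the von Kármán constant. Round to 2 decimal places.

Log law: V(z) = (u*/κ) · ln(z/z₀) ⇒ u* = κ · V / ln(z/z₀)
u* = 0.41 × 10.7 / ln(11.3/0.388) = 0.41 × 10.7 / 3.3716
   = 4.3870 / 3.3716 = 1.3012 m/s

u* ≈ 1.30 m/s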